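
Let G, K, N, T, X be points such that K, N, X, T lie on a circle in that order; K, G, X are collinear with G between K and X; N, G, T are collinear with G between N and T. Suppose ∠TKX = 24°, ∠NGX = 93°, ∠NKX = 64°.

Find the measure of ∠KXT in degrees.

∠KXT = 29°

1. ∠KGT = 93°  [vertical angles at G]
2. ∠NTX = 64°  [same arc NX]
3. ∠TGX = 87°  [linear pair at G on KX]
4. ∠KXT = 29°  [△XGT]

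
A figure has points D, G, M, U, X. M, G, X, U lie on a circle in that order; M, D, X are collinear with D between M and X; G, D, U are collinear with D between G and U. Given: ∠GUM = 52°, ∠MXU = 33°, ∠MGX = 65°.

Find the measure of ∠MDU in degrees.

1. ∠MUX = 115°  [cyclic MGXU, opposite ∠G+∠U]
2. ∠UMX = 32°  [△MXU]
3. ∠MDU = 96°  [△MDU]

∠MDU = 96°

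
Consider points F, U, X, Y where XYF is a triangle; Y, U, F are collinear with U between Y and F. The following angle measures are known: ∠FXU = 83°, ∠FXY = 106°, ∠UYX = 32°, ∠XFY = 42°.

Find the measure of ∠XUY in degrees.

1. ∠UFX = 42°  [U on ray FY]
2. ∠FUX = 55°  [△XUF]
3. ∠XUY = 125°  [linear pair at U on YF]

∠XUY = 125°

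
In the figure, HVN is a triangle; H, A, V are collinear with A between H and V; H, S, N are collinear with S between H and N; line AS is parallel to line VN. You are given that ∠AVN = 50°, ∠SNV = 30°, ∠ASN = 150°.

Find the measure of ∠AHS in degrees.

∠AHS = 100°

1. ∠HVN = 50°  [A on ray VH]
2. ∠ASH = 30°  [linear pair at S on HN]
3. ∠HAS = 50°  [AS∥VN, corresponding at A]
4. ∠AHS = 100°  [△HAS]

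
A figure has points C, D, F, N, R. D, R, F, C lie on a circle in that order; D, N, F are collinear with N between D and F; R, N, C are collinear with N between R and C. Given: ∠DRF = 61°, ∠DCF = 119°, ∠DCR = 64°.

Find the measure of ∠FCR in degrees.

∠FCR = 55°

1. ∠DFR = 64°  [same arc DR]
2. ∠FDR = 55°  [△DRF]
3. ∠FCR = 55°  [same arc RF]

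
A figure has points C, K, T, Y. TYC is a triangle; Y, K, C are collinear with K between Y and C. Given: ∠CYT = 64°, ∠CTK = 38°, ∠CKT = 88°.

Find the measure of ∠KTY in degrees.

∠KTY = 24°

1. ∠KYT = 64°  [K on ray YC]
2. ∠TKY = 92°  [linear pair at K on YC]
3. ∠KTY = 24°  [△TYK]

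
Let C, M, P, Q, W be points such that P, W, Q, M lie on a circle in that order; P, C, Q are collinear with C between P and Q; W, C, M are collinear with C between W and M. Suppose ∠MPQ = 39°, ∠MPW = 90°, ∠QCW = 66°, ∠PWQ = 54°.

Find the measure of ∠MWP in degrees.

1. ∠MWQ = 39°  [same arc QM]
2. ∠PCW = 114°  [linear pair at C on PQ]
3. ∠PQW = 75°  [△WCQ]
4. ∠QPW = 51°  [△PWQ]
5. ∠MWP = 15°  [△PCW]

∠MWP = 15°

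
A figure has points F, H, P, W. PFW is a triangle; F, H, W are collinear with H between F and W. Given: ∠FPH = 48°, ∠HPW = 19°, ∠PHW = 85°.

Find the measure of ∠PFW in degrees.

1. ∠FHP = 95°  [linear pair at H on FW]
2. ∠HFP = 37°  [△PFH]
3. ∠PFW = 37°  [H on ray FW]

∠PFW = 37°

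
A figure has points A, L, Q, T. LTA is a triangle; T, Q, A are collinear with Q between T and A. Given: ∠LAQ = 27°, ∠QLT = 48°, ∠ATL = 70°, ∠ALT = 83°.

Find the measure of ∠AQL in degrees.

1. ∠LTQ = 70°  [Q on ray TA]
2. ∠LQT = 62°  [△LTQ]
3. ∠AQL = 118°  [linear pair at Q on TA]

∠AQL = 118°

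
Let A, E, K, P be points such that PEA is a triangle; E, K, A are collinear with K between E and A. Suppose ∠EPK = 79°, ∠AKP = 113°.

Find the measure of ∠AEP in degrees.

1. ∠EKP = 67°  [linear pair at K on EA]
2. ∠KEP = 34°  [△PEK]
3. ∠AEP = 34°  [K on ray EA]

∠AEP = 34°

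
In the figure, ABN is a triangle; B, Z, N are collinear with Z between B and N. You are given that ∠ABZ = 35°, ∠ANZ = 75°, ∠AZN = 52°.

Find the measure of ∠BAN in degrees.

1. ∠ABN = 35°  [Z on ray BN]
2. ∠ANB = 75°  [Z on ray NB]
3. ∠BAN = 70°  [△ABN]

∠BAN = 70°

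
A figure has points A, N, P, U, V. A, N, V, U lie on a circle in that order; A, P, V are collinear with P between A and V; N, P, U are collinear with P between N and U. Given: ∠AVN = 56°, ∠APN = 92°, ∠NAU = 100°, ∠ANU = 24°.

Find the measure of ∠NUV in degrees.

1. ∠UPV = 92°  [vertical angles at P]
2. ∠AVU = 24°  [same arc AU]
3. ∠NUV = 64°  [△VPU]

∠NUV = 64°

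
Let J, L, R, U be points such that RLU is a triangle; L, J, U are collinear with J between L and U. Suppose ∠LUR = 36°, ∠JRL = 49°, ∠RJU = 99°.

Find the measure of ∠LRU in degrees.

∠LRU = 94°

1. ∠LJR = 81°  [linear pair at J on LU]
2. ∠JLR = 50°  [△RLJ]
3. ∠RLU = 50°  [J on ray LU]
4. ∠LRU = 94°  [△RLU]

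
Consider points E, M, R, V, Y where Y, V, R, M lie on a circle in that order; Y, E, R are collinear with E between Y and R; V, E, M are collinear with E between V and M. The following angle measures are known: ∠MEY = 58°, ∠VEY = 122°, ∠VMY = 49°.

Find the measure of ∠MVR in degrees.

∠MVR = 73°

1. ∠REV = 58°  [vertical angles at E]
2. ∠VRY = 49°  [same arc YV]
3. ∠MVR = 73°  [△VER]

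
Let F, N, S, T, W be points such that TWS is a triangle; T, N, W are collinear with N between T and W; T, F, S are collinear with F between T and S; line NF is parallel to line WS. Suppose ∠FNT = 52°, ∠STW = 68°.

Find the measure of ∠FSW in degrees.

∠FSW = 60°

1. ∠SWT = 52°  [NF∥WS, corresponding at N]
2. ∠TSW = 60°  [△TWS]
3. ∠FSW = 60°  [F on ray ST]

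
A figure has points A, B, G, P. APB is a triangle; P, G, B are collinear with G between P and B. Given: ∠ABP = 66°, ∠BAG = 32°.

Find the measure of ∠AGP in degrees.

∠AGP = 98°

1. ∠ABG = 66°  [G on ray BP]
2. ∠AGB = 82°  [△AGB]
3. ∠AGP = 98°  [linear pair at G on PB]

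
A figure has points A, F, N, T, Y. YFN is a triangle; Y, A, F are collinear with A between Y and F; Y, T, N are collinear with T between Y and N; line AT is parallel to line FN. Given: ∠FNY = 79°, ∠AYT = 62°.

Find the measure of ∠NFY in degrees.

1. ∠ATY = 79°  [AT∥FN, corresponding at T]
2. ∠TAY = 39°  [△YAT]
3. ∠NFY = 39°  [AT∥FN, corresponding at A]

∠NFY = 39°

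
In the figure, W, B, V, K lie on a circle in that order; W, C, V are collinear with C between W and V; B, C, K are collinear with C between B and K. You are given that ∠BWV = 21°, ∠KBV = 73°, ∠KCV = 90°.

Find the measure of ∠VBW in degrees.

∠VBW = 142°

1. ∠BKV = 21°  [same arc BV]
2. ∠KWV = 73°  [same arc VK]
3. ∠KVW = 69°  [△VCK]
4. ∠VKW = 38°  [△WVK]
5. ∠VBW = 142°  [cyclic WBVK, opposite ∠B+∠K]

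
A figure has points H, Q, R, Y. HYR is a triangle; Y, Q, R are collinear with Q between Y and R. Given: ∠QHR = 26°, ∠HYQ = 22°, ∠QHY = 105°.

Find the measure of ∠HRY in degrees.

∠HRY = 27°

1. ∠HQY = 53°  [△HYQ]
2. ∠HQR = 127°  [linear pair at Q on YR]
3. ∠HRQ = 27°  [△HQR]
4. ∠HRY = 27°  [Q on ray RY]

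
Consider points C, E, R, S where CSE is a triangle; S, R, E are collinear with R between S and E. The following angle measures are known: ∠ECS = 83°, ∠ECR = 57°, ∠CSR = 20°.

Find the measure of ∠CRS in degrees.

∠CRS = 134°

1. ∠CSE = 20°  [R on ray SE]
2. ∠CES = 77°  [△CSE]
3. ∠CER = 77°  [R on ray ES]
4. ∠CRE = 46°  [△CRE]
5. ∠CRS = 134°  [linear pair at R on SE]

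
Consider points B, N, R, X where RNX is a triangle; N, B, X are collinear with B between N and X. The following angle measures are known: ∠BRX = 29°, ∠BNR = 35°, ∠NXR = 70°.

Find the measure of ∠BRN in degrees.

1. ∠BXR = 70°  [B on ray XN]
2. ∠RBX = 81°  [△RBX]
3. ∠NBR = 99°  [linear pair at B on NX]
4. ∠BRN = 46°  [△RNB]

∠BRN = 46°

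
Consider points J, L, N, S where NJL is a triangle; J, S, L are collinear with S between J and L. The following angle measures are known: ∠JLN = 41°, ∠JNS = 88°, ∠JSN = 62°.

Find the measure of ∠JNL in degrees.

∠JNL = 109°

1. ∠NJS = 30°  [△NJS]
2. ∠LJN = 30°  [S on ray JL]
3. ∠JNL = 109°  [△NJL]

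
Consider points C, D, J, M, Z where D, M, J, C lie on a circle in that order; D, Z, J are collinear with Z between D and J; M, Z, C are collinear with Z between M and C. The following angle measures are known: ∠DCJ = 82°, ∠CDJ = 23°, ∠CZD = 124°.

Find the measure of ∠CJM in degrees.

1. ∠CJD = 75°  [△DJC]
2. ∠CMJ = 23°  [same arc JC]
3. ∠CZJ = 56°  [linear pair at Z on DJ]
4. ∠JCM = 49°  [△JZC]
5. ∠CJM = 108°  [△MJC]

∠CJM = 108°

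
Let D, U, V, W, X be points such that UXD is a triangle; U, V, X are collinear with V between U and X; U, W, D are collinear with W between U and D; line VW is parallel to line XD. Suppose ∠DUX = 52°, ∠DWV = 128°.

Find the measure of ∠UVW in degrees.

∠UVW = 76°

1. ∠VUW = 52°  [V on UX, W on UD]
2. ∠UWV = 52°  [linear pair at W on UD]
3. ∠UVW = 76°  [△UVW]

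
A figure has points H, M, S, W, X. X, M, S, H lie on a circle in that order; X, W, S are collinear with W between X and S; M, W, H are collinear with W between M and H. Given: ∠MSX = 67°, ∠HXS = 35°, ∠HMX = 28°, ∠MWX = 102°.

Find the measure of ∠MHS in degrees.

∠MHS = 50°

1. ∠HSX = 28°  [same arc XH]
2. ∠HWS = 102°  [vertical angles at W]
3. ∠MHS = 50°  [△SWH]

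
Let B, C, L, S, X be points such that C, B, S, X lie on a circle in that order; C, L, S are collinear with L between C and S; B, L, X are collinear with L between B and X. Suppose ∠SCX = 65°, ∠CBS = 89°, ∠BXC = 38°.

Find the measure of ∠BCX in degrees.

∠BCX = 118°

1. ∠CXS = 91°  [cyclic CBSX, opposite ∠B+∠X]
2. ∠CSX = 24°  [△CSX]
3. ∠CBX = 24°  [same arc CX]
4. ∠BCX = 118°  [△CBX]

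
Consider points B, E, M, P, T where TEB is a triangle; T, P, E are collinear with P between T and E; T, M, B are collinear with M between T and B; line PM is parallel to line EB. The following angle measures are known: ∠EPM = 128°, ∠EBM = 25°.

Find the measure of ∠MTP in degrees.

∠MTP = 103°

1. ∠MPT = 52°  [linear pair at P on TE]
2. ∠EBT = 25°  [M on ray BT]
3. ∠BET = 52°  [PM∥EB, corresponding at P]
4. ∠BTE = 103°  [△TEB]
5. ∠MTP = 103°  [P on TE, M on TB]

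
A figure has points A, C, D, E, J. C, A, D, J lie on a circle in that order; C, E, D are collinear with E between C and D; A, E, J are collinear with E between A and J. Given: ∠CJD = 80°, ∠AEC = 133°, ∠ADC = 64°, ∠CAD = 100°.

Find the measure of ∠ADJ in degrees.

1. ∠AED = 47°  [linear pair at E on CD]
2. ∠ACD = 16°  [△CAD]
3. ∠DAJ = 69°  [△AED]
4. ∠AJD = 16°  [same arc AD]
5. ∠ADJ = 95°  [△ADJ]

∠ADJ = 95°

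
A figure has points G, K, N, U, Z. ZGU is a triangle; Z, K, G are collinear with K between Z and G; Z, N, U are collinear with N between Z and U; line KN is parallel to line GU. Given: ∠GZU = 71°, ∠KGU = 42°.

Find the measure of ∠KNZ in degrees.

∠KNZ = 67°

1. ∠UGZ = 42°  [K on ray GZ]
2. ∠GUZ = 67°  [△ZGU]
3. ∠KNZ = 67°  [KN∥GU, corresponding at N]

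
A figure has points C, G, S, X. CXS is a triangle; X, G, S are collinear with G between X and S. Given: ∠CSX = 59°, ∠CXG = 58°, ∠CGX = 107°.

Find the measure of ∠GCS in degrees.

1. ∠CSG = 59°  [G on ray SX]
2. ∠CGS = 73°  [linear pair at G on XS]
3. ∠GCS = 48°  [△CGS]

∠GCS = 48°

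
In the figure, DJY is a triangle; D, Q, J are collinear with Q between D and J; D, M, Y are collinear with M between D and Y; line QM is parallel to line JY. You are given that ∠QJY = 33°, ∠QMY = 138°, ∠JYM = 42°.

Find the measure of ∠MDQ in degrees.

∠MDQ = 105°

1. ∠DJY = 33°  [Q on ray JD]
2. ∠DMQ = 42°  [linear pair at M on DY]
3. ∠DQM = 33°  [QM∥JY, corresponding at Q]
4. ∠MDQ = 105°  [△DQM]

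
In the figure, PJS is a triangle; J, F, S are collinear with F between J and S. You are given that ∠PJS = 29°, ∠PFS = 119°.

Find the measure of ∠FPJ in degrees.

∠FPJ = 90°

1. ∠FJP = 29°  [F on ray JS]
2. ∠JFP = 61°  [linear pair at F on JS]
3. ∠FPJ = 90°  [△PJF]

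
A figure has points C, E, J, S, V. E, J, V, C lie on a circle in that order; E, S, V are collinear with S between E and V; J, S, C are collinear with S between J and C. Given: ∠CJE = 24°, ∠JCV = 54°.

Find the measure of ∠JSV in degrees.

1. ∠JEV = 54°  [same arc JV]
2. ∠ESJ = 102°  [△ESJ]
3. ∠JSV = 78°  [linear pair at S on EV]

∠JSV = 78°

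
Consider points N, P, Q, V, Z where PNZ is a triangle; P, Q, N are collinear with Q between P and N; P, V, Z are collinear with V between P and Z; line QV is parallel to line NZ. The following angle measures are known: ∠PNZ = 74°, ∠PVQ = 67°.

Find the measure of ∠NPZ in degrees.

∠NPZ = 39°

1. ∠PQV = 74°  [QV∥NZ, corresponding at Q]
2. ∠QPV = 39°  [△PQV]
3. ∠NPZ = 39°  [Q on PN, V on PZ]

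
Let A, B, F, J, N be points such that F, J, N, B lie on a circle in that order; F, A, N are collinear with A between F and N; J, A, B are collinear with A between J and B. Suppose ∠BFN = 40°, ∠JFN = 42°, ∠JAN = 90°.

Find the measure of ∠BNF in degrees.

1. ∠JBN = 42°  [same arc JN]
2. ∠BAF = 90°  [vertical angles at A]
3. ∠BAN = 90°  [linear pair at A on FN]
4. ∠BNF = 48°  [△NAB]

∠BNF = 48°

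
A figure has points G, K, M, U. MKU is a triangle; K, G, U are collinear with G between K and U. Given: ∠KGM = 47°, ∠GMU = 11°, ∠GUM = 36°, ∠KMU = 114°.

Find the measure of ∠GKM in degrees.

∠GKM = 30°

1. ∠KUM = 36°  [G on ray UK]
2. ∠MKU = 30°  [△MKU]
3. ∠GKM = 30°  [G on ray KU]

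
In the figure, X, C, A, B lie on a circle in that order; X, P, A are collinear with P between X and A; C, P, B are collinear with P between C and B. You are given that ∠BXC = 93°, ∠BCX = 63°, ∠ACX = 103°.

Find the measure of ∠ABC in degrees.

1. ∠CBX = 24°  [△XCB]
2. ∠CAX = 24°  [same arc XC]
3. ∠AXC = 53°  [△XCA]
4. ∠ABC = 53°  [same arc CA]

∠ABC = 53°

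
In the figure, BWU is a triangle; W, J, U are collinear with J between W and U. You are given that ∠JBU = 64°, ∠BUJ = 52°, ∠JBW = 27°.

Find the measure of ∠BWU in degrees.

1. ∠BJU = 64°  [△BJU]
2. ∠BJW = 116°  [linear pair at J on WU]
3. ∠BWJ = 37°  [△BWJ]
4. ∠BWU = 37°  [J on ray WU]

∠BWU = 37°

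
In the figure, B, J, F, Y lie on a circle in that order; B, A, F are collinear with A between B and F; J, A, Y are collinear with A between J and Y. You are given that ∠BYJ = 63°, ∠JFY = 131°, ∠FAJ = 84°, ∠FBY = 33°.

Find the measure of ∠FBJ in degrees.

1. ∠JBY = 49°  [cyclic BJFY, opposite ∠B+∠F]
2. ∠BAJ = 96°  [linear pair at A on BF]
3. ∠BJY = 68°  [△BJY]
4. ∠FBJ = 16°  [△BAJ]

∠FBJ = 16°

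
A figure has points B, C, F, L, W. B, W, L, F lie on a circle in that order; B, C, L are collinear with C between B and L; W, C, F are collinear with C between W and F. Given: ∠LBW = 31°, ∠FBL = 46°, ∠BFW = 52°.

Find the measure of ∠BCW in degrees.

∠BCW = 98°

1. ∠FWL = 46°  [same arc LF]
2. ∠BLW = 52°  [same arc BW]
3. ∠LCW = 82°  [△WCL]
4. ∠BCW = 98°  [linear pair at C on BL]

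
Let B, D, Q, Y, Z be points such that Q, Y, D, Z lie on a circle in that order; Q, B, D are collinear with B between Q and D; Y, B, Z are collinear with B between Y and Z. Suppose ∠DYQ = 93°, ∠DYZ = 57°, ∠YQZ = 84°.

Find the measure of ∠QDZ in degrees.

∠QDZ = 36°

1. ∠DZQ = 87°  [cyclic QYDZ, opposite ∠Y+∠Z]
2. ∠DQZ = 57°  [same arc DZ]
3. ∠QDZ = 36°  [△QDZ]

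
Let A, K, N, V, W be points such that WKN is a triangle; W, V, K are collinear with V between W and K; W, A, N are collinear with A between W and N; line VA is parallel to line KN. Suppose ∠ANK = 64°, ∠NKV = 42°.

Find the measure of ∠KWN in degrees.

1. ∠KNW = 64°  [A on ray NW]
2. ∠NKW = 42°  [V on ray KW]
3. ∠KWN = 74°  [△WKN]

∠KWN = 74°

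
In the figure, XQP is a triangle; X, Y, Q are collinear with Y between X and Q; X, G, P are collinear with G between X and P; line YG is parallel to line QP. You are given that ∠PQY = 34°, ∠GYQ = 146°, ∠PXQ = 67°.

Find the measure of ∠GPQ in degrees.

∠GPQ = 79°

1. ∠PQX = 34°  [Y on ray QX]
2. ∠QPX = 79°  [△XQP]
3. ∠GPQ = 79°  [G on ray PX]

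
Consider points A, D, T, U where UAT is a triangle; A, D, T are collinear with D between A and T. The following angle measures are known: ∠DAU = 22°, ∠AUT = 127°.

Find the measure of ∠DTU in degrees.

∠DTU = 31°

1. ∠TAU = 22°  [D on ray AT]
2. ∠ATU = 31°  [△UAT]
3. ∠DTU = 31°  [D on ray TA]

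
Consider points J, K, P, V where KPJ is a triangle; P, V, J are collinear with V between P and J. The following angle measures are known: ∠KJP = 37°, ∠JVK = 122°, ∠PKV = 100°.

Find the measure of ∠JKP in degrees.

1. ∠KVP = 58°  [linear pair at V on PJ]
2. ∠KPV = 22°  [△KPV]
3. ∠JPK = 22°  [V on ray PJ]
4. ∠JKP = 121°  [△KPJ]

∠JKP = 121°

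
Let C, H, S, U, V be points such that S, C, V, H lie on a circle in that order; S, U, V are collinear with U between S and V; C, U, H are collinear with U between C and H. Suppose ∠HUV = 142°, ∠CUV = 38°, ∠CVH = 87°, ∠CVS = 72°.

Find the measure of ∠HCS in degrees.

∠HCS = 15°

1. ∠CSH = 93°  [cyclic SCVH, opposite ∠S+∠V]
2. ∠CHS = 72°  [same arc SC]
3. ∠HCS = 15°  [△SCH]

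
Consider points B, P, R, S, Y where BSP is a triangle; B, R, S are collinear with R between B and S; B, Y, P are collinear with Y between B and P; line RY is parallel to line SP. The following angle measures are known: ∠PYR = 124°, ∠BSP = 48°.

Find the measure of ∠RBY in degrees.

1. ∠BYR = 56°  [linear pair at Y on BP]
2. ∠BRY = 48°  [RY∥SP, corresponding at R]
3. ∠RBY = 76°  [△BRY]

∠RBY = 76°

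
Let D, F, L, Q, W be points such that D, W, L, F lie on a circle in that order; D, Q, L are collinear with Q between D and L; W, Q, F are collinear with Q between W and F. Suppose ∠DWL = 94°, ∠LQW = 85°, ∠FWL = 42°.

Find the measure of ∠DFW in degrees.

∠DFW = 53°

1. ∠DQF = 85°  [vertical angles at Q]
2. ∠FDL = 42°  [same arc LF]
3. ∠DFW = 53°  [△DQF]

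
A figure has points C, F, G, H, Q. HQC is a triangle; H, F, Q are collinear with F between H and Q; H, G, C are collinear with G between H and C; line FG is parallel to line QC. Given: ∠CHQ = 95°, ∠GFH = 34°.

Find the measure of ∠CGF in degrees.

1. ∠FHG = 95°  [F on HQ, G on HC]
2. ∠FGH = 51°  [△HFG]
3. ∠CGF = 129°  [linear pair at G on HC]

∠CGF = 129°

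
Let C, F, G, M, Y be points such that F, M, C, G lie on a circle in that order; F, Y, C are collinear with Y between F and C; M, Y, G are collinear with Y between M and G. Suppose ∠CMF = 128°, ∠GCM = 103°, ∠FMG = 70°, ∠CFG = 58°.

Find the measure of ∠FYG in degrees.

∠FYG = 89°

1. ∠GFM = 77°  [cyclic FMCG, opposite ∠F+∠C]
2. ∠FGM = 33°  [△FMG]
3. ∠FYG = 89°  [△FYG]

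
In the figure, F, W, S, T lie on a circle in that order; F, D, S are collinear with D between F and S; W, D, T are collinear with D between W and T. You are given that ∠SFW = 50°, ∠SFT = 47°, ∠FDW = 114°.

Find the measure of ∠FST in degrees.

1. ∠STW = 50°  [same arc WS]
2. ∠SDT = 114°  [vertical angles at D]
3. ∠FST = 16°  [△SDT]

∠FST = 16°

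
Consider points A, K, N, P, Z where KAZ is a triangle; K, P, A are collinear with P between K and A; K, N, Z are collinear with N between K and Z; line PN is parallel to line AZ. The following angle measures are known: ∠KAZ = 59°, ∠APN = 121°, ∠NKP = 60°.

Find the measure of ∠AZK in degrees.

1. ∠KPN = 59°  [PN∥AZ, corresponding at P]
2. ∠KNP = 61°  [△KPN]
3. ∠AZK = 61°  [PN∥AZ, corresponding at N]

∠AZK = 61°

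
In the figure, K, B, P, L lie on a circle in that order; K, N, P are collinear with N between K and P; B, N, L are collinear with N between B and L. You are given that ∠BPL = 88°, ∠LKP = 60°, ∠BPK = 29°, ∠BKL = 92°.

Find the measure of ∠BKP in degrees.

∠BKP = 32°

1. ∠LBP = 60°  [same arc PL]
2. ∠BLK = 29°  [same arc KB]
3. ∠BNP = 91°  [△BNP]
4. ∠KBL = 59°  [△KBL]
5. ∠BNK = 89°  [linear pair at N on KP]
6. ∠BKP = 32°  [△KNB]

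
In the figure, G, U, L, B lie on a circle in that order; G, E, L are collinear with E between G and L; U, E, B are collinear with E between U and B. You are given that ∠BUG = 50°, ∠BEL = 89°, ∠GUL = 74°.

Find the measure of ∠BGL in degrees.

∠BGL = 24°

1. ∠BLG = 50°  [same arc GB]
2. ∠GBL = 106°  [cyclic GULB, opposite ∠U+∠B]
3. ∠BGL = 24°  [△GLB]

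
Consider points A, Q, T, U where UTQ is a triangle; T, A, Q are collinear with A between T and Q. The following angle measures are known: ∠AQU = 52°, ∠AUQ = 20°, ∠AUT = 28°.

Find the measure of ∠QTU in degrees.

1. ∠QAU = 108°  [△UAQ]
2. ∠TAU = 72°  [linear pair at A on TQ]
3. ∠ATU = 80°  [△UTA]
4. ∠QTU = 80°  [A on ray TQ]

∠QTU = 80°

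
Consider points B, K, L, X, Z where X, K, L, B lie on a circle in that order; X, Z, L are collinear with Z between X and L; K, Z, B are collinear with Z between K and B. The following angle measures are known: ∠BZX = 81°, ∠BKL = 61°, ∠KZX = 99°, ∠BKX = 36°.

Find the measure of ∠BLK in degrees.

1. ∠BZL = 99°  [linear pair at Z on XL]
2. ∠BLX = 36°  [same arc XB]
3. ∠KBL = 45°  [△LZB]
4. ∠BLK = 74°  [△KLB]

∠BLK = 74°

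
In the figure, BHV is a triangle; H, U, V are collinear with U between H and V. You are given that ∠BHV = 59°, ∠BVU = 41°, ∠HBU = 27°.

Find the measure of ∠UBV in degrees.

1. ∠BHU = 59°  [U on ray HV]
2. ∠BUH = 94°  [△BHU]
3. ∠BUV = 86°  [linear pair at U on HV]
4. ∠UBV = 53°  [△BUV]

∠UBV = 53°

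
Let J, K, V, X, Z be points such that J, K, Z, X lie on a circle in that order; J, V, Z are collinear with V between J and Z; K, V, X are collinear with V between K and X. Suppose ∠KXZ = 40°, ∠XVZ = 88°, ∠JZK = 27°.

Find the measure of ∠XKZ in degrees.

∠XKZ = 61°

1. ∠JVK = 88°  [vertical angles at V]
2. ∠KVZ = 92°  [linear pair at V on JZ]
3. ∠XKZ = 61°  [△KVZ]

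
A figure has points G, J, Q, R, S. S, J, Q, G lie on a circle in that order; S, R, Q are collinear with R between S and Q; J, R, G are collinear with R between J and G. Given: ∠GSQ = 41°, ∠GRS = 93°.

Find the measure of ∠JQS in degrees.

1. ∠GJQ = 41°  [same arc QG]
2. ∠JRQ = 93°  [vertical angles at R]
3. ∠JQS = 46°  [△JRQ]

∠JQS = 46°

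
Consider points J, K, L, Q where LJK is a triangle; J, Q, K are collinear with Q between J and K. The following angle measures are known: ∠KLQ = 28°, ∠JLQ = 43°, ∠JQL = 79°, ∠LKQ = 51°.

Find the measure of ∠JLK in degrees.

1. ∠LJQ = 58°  [△LJQ]
2. ∠JKL = 51°  [Q on ray KJ]
3. ∠KJL = 58°  [Q on ray JK]
4. ∠JLK = 71°  [△LJK]

∠JLK = 71°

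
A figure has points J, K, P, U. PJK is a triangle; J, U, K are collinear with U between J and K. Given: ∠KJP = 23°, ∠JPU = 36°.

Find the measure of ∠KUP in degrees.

∠KUP = 59°

1. ∠PJU = 23°  [U on ray JK]
2. ∠JUP = 121°  [△PJU]
3. ∠KUP = 59°  [linear pair at U on JK]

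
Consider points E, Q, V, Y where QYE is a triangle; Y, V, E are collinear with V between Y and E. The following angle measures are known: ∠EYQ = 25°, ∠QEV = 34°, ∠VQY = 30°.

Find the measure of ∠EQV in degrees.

1. ∠QYV = 25°  [V on ray YE]
2. ∠QVY = 125°  [△QYV]
3. ∠EVQ = 55°  [linear pair at V on YE]
4. ∠EQV = 91°  [△QVE]

∠EQV = 91°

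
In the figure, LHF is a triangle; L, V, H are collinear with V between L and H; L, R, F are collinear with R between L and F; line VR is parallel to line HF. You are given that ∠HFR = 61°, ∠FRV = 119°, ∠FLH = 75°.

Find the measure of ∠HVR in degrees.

∠HVR = 136°

1. ∠LRV = 61°  [linear pair at R on LF]
2. ∠RLV = 75°  [V on LH, R on LF]
3. ∠LVR = 44°  [△LVR]
4. ∠HVR = 136°  [linear pair at V on LH]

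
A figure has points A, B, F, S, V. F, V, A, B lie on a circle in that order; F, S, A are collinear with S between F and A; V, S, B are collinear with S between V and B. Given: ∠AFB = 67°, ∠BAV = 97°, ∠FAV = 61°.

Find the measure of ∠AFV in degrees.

1. ∠AVB = 67°  [same arc AB]
2. ∠ABV = 16°  [△VAB]
3. ∠AFV = 16°  [same arc VA]

∠AFV = 16°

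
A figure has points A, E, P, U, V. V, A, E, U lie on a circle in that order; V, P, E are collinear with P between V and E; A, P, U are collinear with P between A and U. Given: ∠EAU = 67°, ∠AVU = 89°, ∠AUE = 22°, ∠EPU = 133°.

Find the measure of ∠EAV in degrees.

1. ∠EVU = 67°  [same arc EU]
2. ∠UEV = 25°  [△EPU]
3. ∠EUV = 88°  [△VEU]
4. ∠EAV = 92°  [cyclic VAEU, opposite ∠A+∠U]

∠EAV = 92°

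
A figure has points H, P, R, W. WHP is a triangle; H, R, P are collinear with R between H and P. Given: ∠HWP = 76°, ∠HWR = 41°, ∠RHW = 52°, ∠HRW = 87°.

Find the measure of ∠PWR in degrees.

1. ∠PHW = 52°  [R on ray HP]
2. ∠PRW = 93°  [linear pair at R on HP]
3. ∠HPW = 52°  [△WHP]
4. ∠RPW = 52°  [R on ray PH]
5. ∠PWR = 35°  [△WRP]

∠PWR = 35°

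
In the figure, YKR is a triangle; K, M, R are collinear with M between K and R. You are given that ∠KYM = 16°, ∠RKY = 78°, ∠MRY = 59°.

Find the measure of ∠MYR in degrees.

1. ∠MKY = 78°  [M on ray KR]
2. ∠KMY = 86°  [△YKM]
3. ∠RMY = 94°  [linear pair at M on KR]
4. ∠MYR = 27°  [△YMR]

∠MYR = 27°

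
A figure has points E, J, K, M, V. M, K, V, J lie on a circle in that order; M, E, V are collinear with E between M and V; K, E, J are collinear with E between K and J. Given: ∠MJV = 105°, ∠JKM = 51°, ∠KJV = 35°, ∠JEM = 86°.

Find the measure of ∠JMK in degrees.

1. ∠MKV = 75°  [cyclic MKVJ, opposite ∠K+∠J]
2. ∠KMV = 35°  [same arc KV]
3. ∠KVM = 70°  [△MKV]
4. ∠KJM = 70°  [same arc MK]
5. ∠JMK = 59°  [△MKJ]

∠JMK = 59°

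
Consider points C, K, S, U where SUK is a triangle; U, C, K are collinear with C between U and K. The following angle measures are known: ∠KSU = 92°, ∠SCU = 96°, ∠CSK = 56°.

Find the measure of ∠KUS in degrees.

∠KUS = 48°

1. ∠KCS = 84°  [linear pair at C on UK]
2. ∠CKS = 40°  [△SCK]
3. ∠SKU = 40°  [C on ray KU]
4. ∠KUS = 48°  [△SUK]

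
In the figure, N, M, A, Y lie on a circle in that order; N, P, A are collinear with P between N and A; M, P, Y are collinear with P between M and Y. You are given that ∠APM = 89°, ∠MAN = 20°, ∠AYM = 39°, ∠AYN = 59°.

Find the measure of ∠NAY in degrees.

∠NAY = 50°

1. ∠NPY = 89°  [vertical angles at P]
2. ∠APY = 91°  [linear pair at P on NA]
3. ∠NAY = 50°  [△APY]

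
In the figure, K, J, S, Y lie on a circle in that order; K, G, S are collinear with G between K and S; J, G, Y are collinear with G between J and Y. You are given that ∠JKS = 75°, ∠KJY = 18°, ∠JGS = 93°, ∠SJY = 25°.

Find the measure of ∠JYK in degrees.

1. ∠KGY = 93°  [vertical angles at G]
2. ∠SKY = 25°  [same arc SY]
3. ∠JYK = 62°  [△KGY]

∠JYK = 62°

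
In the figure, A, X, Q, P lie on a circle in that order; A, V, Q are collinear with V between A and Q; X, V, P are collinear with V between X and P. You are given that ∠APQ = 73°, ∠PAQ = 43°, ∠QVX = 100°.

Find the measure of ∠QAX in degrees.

∠QAX = 36°

1. ∠AXQ = 107°  [cyclic AXQP, opposite ∠X+∠P]
2. ∠PXQ = 43°  [same arc QP]
3. ∠AQX = 37°  [△XVQ]
4. ∠QAX = 36°  [△AXQ]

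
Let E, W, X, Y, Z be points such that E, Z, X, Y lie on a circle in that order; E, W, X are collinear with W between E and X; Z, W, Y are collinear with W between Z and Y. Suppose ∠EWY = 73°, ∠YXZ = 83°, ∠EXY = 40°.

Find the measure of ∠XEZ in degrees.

∠XEZ = 33°

1. ∠XWZ = 73°  [vertical angles at W]
2. ∠EZY = 40°  [same arc EY]
3. ∠EWZ = 107°  [linear pair at W on EX]
4. ∠XEZ = 33°  [△EWZ]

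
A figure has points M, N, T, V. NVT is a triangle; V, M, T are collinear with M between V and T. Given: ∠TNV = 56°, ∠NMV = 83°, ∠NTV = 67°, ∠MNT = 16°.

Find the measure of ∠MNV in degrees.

1. ∠NVT = 57°  [△NVT]
2. ∠MVN = 57°  [M on ray VT]
3. ∠MNV = 40°  [△NVM]

∠MNV = 40°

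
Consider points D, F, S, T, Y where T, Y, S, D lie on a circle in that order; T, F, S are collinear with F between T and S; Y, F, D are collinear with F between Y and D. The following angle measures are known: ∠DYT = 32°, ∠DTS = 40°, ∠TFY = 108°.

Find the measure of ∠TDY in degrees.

1. ∠DYS = 40°  [same arc SD]
2. ∠SFY = 72°  [linear pair at F on TS]
3. ∠TSY = 68°  [△YFS]
4. ∠TDY = 68°  [same arc TY]

∠TDY = 68°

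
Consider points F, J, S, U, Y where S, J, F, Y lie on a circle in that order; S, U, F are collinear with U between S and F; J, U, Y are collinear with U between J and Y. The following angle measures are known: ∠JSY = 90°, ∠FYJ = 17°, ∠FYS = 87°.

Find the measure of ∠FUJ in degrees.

∠FUJ = 37°

1. ∠JFY = 90°  [cyclic SJFY, opposite ∠S+∠F]
2. ∠FSJ = 17°  [same arc JF]
3. ∠FJY = 73°  [△JFY]
4. ∠FJS = 93°  [cyclic SJFY, opposite ∠J+∠Y]
5. ∠JFS = 70°  [△SJF]
6. ∠FUJ = 37°  [△JUF]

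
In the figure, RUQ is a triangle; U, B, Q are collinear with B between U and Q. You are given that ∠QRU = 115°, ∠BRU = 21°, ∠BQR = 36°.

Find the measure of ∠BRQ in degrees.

∠BRQ = 94°

1. ∠RQU = 36°  [B on ray QU]
2. ∠QUR = 29°  [△RUQ]
3. ∠BUR = 29°  [B on ray UQ]
4. ∠RBU = 130°  [△RUB]
5. ∠QBR = 50°  [linear pair at B on UQ]
6. ∠BRQ = 94°  [△RBQ]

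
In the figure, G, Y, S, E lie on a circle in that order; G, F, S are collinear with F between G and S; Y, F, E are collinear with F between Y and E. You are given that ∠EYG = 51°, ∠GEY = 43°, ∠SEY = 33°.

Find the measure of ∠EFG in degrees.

1. ∠ESG = 51°  [same arc GE]
2. ∠EFS = 96°  [△SFE]
3. ∠EFG = 84°  [linear pair at F on GS]

∠EFG = 84°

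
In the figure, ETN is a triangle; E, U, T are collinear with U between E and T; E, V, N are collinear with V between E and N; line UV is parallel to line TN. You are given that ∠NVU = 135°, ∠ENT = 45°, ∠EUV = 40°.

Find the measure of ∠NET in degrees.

∠NET = 95°

1. ∠EVU = 45°  [linear pair at V on EN]
2. ∠UEV = 95°  [△EUV]
3. ∠NET = 95°  [U on ET, V on EN]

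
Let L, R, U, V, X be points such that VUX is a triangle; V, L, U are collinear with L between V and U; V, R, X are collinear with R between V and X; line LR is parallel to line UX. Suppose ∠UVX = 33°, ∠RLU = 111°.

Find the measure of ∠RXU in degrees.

1. ∠LVR = 33°  [L on VU, R on VX]
2. ∠RLV = 69°  [linear pair at L on VU]
3. ∠LRV = 78°  [△VLR]
4. ∠LRX = 102°  [linear pair at R on VX]
5. ∠RXU = 78°  [LR∥UX, co-interior at X–R]

∠RXU = 78°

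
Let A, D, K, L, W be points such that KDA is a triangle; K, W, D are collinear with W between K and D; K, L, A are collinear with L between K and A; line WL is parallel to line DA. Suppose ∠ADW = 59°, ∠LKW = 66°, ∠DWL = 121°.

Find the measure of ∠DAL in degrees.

∠DAL = 55°

1. ∠ADK = 59°  [W on ray DK]
2. ∠AKD = 66°  [W on KD, L on KA]
3. ∠DAK = 55°  [△KDA]
4. ∠DAL = 55°  [L on ray AK]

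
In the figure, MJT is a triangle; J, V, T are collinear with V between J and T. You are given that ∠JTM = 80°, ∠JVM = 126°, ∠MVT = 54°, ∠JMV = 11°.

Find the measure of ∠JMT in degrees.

1. ∠MJV = 43°  [△MJV]
2. ∠MJT = 43°  [V on ray JT]
3. ∠JMT = 57°  [△MJT]

∠JMT = 57°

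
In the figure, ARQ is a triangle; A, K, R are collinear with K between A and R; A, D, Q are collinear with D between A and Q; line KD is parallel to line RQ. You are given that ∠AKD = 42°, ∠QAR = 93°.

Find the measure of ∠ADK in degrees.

1. ∠ARQ = 42°  [KD∥RQ, corresponding at K]
2. ∠AQR = 45°  [△ARQ]
3. ∠ADK = 45°  [KD∥RQ, corresponding at D]

∠ADK = 45°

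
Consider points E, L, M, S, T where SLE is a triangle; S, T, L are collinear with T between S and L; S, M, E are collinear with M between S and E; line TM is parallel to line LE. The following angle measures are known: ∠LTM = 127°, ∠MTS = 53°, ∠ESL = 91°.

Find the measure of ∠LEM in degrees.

∠LEM = 36°

1. ∠ELS = 53°  [TM∥LE, corresponding at T]
2. ∠LES = 36°  [△SLE]
3. ∠LEM = 36°  [M on ray ES]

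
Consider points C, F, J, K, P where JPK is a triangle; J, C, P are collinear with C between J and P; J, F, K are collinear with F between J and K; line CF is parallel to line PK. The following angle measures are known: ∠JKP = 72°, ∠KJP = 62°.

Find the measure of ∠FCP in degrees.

1. ∠JPK = 46°  [△JPK]
2. ∠FCJ = 46°  [CF∥PK, corresponding at C]
3. ∠FCP = 134°  [linear pair at C on JP]

∠FCP = 134°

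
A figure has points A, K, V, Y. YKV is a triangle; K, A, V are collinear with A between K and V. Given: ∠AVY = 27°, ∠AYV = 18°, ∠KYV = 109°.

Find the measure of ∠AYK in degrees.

1. ∠VAY = 135°  [△YAV]
2. ∠KVY = 27°  [A on ray VK]
3. ∠VKY = 44°  [△YKV]
4. ∠KAY = 45°  [linear pair at A on KV]
5. ∠AKY = 44°  [A on ray KV]
6. ∠AYK = 91°  [△YKA]

∠AYK = 91°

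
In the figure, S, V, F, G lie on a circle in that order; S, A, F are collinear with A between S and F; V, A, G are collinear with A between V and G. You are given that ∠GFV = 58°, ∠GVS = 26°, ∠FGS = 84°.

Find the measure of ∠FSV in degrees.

∠FSV = 52°

1. ∠GSV = 122°  [cyclic SVFG, opposite ∠S+∠F]
2. ∠SGV = 32°  [△SVG]
3. ∠FVS = 96°  [cyclic SVFG, opposite ∠V+∠G]
4. ∠SFV = 32°  [same arc SV]
5. ∠FSV = 52°  [△SVF]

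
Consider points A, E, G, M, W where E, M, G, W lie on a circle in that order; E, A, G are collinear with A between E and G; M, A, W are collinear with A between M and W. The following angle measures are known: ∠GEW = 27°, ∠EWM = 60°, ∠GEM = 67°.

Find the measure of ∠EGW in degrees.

1. ∠EAW = 93°  [△EAW]
2. ∠GWM = 67°  [same arc MG]
3. ∠GAW = 87°  [linear pair at A on EG]
4. ∠EGW = 26°  [△GAW]

∠EGW = 26°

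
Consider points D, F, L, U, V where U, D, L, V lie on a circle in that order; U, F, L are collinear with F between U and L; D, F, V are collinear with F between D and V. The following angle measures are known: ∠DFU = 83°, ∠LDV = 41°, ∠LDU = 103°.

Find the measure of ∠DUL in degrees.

1. ∠DFL = 97°  [linear pair at F on UL]
2. ∠DLU = 42°  [△DFL]
3. ∠DUL = 35°  [△UDL]

∠DUL = 35°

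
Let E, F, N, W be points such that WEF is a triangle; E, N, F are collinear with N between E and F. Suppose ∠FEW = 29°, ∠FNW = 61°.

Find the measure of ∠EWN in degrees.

1. ∠NEW = 29°  [N on ray EF]
2. ∠ENW = 119°  [linear pair at N on EF]
3. ∠EWN = 32°  [△WEN]

∠EWN = 32°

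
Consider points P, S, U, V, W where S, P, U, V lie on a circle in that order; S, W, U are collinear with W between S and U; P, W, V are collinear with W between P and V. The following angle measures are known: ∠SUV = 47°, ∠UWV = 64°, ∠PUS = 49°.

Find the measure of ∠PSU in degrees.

1. ∠SPV = 47°  [same arc SV]
2. ∠PWS = 64°  [vertical angles at W]
3. ∠PSU = 69°  [△SWP]

∠PSU = 69°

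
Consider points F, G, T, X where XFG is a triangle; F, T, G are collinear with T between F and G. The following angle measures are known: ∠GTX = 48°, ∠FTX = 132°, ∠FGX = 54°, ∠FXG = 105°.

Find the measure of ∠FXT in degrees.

1. ∠GFX = 21°  [△XFG]
2. ∠TFX = 21°  [T on ray FG]
3. ∠FXT = 27°  [△XFT]

∠FXT = 27°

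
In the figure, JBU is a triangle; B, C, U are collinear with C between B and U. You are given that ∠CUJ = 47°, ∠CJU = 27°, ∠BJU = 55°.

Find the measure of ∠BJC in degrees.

∠BJC = 28°

1. ∠JCU = 106°  [△JCU]
2. ∠BUJ = 47°  [C on ray UB]
3. ∠JBU = 78°  [△JBU]
4. ∠BCJ = 74°  [linear pair at C on BU]
5. ∠CBJ = 78°  [C on ray BU]
6. ∠BJC = 28°  [△JBC]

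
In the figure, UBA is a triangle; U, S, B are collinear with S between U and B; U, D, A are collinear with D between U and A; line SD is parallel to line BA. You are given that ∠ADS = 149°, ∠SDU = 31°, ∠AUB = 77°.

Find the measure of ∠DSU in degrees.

1. ∠BAU = 31°  [SD∥BA, corresponding at D]
2. ∠ABU = 72°  [△UBA]
3. ∠DSU = 72°  [SD∥BA, corresponding at S]

∠DSU = 72°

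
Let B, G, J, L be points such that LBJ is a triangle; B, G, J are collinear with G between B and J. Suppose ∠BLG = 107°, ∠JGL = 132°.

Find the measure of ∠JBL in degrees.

∠JBL = 25°

1. ∠BGL = 48°  [linear pair at G on BJ]
2. ∠GBL = 25°  [△LBG]
3. ∠JBL = 25°  [G on ray BJ]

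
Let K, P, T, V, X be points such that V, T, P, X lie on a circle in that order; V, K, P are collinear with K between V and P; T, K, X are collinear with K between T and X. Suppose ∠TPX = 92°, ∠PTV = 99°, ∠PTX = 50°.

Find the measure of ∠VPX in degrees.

1. ∠PXV = 81°  [cyclic VTPX, opposite ∠T+∠X]
2. ∠PVX = 50°  [same arc PX]
3. ∠VPX = 49°  [△VPX]

∠VPX = 49°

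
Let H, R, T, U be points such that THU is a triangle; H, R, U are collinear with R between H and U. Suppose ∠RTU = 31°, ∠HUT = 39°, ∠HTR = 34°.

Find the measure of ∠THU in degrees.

1. ∠RUT = 39°  [R on ray UH]
2. ∠TRU = 110°  [△TRU]
3. ∠HRT = 70°  [linear pair at R on HU]
4. ∠RHT = 76°  [△THR]
5. ∠THU = 76°  [R on ray HU]

∠THU = 76°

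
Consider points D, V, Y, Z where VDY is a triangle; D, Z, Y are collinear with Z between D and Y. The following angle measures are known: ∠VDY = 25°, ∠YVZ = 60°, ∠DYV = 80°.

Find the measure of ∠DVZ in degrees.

1. ∠VDZ = 25°  [Z on ray DY]
2. ∠VYZ = 80°  [Z on ray YD]
3. ∠VZY = 40°  [△VZY]
4. ∠DZV = 140°  [linear pair at Z on DY]
5. ∠DVZ = 15°  [△VDZ]

∠DVZ = 15°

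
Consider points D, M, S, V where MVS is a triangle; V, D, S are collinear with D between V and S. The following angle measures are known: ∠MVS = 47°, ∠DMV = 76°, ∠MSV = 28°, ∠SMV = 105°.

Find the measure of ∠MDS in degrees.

1. ∠DVM = 47°  [D on ray VS]
2. ∠MDV = 57°  [△MVD]
3. ∠MDS = 123°  [linear pair at D on VS]

∠MDS = 123°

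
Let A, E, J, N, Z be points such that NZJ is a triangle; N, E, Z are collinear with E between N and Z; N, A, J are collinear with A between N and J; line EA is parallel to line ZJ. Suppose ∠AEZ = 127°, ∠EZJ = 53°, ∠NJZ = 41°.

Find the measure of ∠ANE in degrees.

∠ANE = 86°

1. ∠AEN = 53°  [linear pair at E on NZ]
2. ∠EAN = 41°  [EA∥ZJ, corresponding at A]
3. ∠ANE = 86°  [△NEA]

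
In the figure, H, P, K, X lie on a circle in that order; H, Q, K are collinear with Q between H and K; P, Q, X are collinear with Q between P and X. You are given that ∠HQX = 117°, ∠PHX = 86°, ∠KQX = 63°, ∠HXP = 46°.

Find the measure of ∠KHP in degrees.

1. ∠HPX = 48°  [△HPX]
2. ∠HQP = 63°  [vertical angles at Q]
3. ∠KHP = 69°  [△HQP]

∠KHP = 69°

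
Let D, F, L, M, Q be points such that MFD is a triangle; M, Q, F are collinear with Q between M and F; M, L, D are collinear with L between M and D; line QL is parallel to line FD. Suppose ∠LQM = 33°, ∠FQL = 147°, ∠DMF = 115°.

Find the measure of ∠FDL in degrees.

∠FDL = 32°

1. ∠DFM = 33°  [QL∥FD, corresponding at Q]
2. ∠FDM = 32°  [△MFD]
3. ∠FDL = 32°  [L on ray DM]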